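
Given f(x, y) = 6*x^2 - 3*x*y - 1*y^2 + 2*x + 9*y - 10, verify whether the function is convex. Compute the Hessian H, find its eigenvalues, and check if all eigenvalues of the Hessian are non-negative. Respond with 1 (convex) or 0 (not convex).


The Hessian of f(x,y) = 6*x^2 - 3*x*y - 1*y^2 + 2*x + 9*y - 10 is:
H = [[12, -3], [-3, -2]]
Trace = 12 - 2 = 10
Determinant = 12*-2 - (-3)^2 = -33
Discriminant = (10)^2 - 4*-33 = 232.0
Eigenvalues: lambda_1 = -2.6158, lambda_2 = 12.6158
The function is not convex.

0


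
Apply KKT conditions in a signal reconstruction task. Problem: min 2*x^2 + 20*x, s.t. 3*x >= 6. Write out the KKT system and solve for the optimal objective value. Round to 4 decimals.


Step 1: Try lambda = 0 (constraint inactive).
x_unc = -20/(2*2) = -5.0
Check: 3*-5.0 = -15.0 < 6 -- violated!
Step 2: Constraint must be active: 3*x = 6
x* = 6/3 = 2.0
lambda = (2*2*2.0 + 20)/3 = 9.3333
Step 3: Compute optimal value.
f(x*) = 2*2.0^2 + 20*2.0 = 48.0


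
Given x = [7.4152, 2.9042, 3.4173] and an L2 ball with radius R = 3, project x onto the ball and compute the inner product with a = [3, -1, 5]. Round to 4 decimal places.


Step 1: Compute ||x|| (intermediates to 6 decimals).
||x|| = sqrt(7.4152^2 + 2.9042^2 + 3.4173^2) = 8.665882
Step 2: Project.
Since ||x|| > R, scale = R/||x|| = 3/8.665882 = 0.346185, proj(x) = scale * x
proj(x) = [2.567031, 1.00539, 1.183018]
Step 3: Dot product.
a^T * proj(x) = 3*2.567031 - 1*1.00539 + 5*1.183018 = 12.6108


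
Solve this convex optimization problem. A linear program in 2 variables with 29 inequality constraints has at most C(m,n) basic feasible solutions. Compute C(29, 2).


Each vertex corresponds to some choice of n active constraints out of m, so the number of vertices is at most C(m, n) = m! / (n!(m-n)!).
m = 29, n = 2
Numerator: 29 * 28
Denominator: 2! = 2
C(29, 2) = 406


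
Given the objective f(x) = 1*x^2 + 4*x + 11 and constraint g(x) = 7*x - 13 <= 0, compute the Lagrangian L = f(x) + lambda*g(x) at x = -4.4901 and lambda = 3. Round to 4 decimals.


Step 1: Evaluate f(x).
f(-4.4901) = 1*(-4.4901)^2 + 4*(-4.4901) + 11 = 13.2006
Step 2: Evaluate g(x).
g(-4.4901) = 7*-4.4901 - 13 = -44.4307
Step 3: Compute Lagrangian.
L = 13.2006 + 3*-44.4307 = -120.0915


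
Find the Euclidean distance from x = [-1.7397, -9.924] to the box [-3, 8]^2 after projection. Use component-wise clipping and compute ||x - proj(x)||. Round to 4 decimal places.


Project each component onto [-3, 8].
clip(-1.7397) = -1.7397, clip(-9.924) = -3.0
Projection = [-1.7397, -3.0]
Squared diffs: [0.0, 47.9418]
Distance = sqrt(47.9418) = 6.924


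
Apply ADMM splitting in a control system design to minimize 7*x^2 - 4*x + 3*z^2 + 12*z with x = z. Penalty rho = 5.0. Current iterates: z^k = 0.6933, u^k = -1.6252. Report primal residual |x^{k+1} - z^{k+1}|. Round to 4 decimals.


ADMM iteration with rho = 5.0, z^k = 0.6933, u^k = -1.6252
Step 1: x-update.
Minimize 7*x^2 - 4*x + (5.0/2)*(x - 0.6933 - 1.6252)^2
FOC: (2*7 + 5.0)*x = 4 + 5.0*(0.6933 + 1.6252)
x^{k+1} = 0.8207
Step 2: z-update.
Minimize 3*z^2 + 12*z + (5.0/2)*(0.8207 - z - 1.6252)^2
FOC: (2*3 + 5.0)*z = -12 + 5.0*(0.8207 - 1.6252)
z^{k+1} = -1.4566
Step 3: u-update.
u^{k+1} = -1.6252 + 0.8207 + 1.4566 = 0.6521
Step 4: Primal residual = |0.8207 + 1.4566| = 2.2773


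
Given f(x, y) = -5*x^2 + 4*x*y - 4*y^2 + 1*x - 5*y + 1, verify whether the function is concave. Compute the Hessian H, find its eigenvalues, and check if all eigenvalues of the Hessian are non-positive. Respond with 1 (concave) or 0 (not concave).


The Hessian of f(x,y) = -5*x^2 + 4*x*y - 4*y^2 + 1*x - 5*y + 1 is:
H = [[-10, 4], [4, -8]]
Trace = -10 - 8 = -18
Determinant = -10*-8 - (4)^2 = 64
Discriminant = (-18)^2 - 4*64 = 68.0
Eigenvalues: lambda_1 = -13.1231, lambda_2 = -4.8769
The function is concave.

1


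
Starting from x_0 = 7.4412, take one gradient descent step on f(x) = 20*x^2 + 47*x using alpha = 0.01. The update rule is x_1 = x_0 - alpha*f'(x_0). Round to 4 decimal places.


We compute the gradient at x_0 and apply the update.
f'(x) = 40*x + 47
f'(7.4412) = 40*7.4412 + 47 = 344.648
x_1 = 7.4412 - 0.01*344.648 = 3.9947


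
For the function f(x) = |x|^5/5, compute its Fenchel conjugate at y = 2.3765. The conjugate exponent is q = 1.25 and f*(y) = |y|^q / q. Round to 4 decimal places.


The conjugate exponent q satisfies 1/p + 1/q = 1.
p = 5, so q = 5/(5 - 1) = 1.25
|y|^q = 2.3765^1.25 = 2.9507
f*(2.3765) = 2.9507 / 1.25 = 2.3605


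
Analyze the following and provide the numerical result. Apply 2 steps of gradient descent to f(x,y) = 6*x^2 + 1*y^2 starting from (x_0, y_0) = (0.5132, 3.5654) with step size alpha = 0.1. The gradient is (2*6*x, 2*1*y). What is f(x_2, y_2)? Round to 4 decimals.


Gradient descent on f(x,y) = 6*x^2 + 1*y^2.
Starting point: (0.5132, 3.5654), alpha = 0.1
Step 1: grad_x = 2*6*0.5132 = 6.1584, grad_y = 2*1*3.5654 = 7.1308
  x_1 = 0.5132 - 0.1*6.1584 = -0.1026
  y_1 = 3.5654 - 0.1*7.1308 = 2.8523
Step 2: grad_x = 2*6*-0.1026 = -1.2317, grad_y = 2*1*2.8523 = 5.7046
  x_2 = -0.1026 - 0.1*-1.2317 = 0.0205
  y_2 = 2.8523 - 0.1*5.7046 = 2.2819
f(0.0205, 2.2819) = 6*0.0205^2 + 1*2.2819^2 = 5.2094


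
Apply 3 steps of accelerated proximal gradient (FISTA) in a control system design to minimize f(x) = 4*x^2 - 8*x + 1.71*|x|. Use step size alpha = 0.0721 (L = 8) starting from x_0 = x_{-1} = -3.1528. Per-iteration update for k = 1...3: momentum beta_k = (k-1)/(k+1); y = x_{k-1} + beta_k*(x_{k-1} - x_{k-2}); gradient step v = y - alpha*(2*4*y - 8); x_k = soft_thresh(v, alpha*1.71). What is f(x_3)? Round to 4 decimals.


FISTA on f(x) = 4*x^2 - 8*x + 1.71*|x|
L = 8, alpha = 0.0721
Iteration 1: beta = 0.0, y = -3.1528 + 0.0*(-3.1528 + 3.1528) = -3.1528
  grad(y) = -33.2224, v = y - alpha*grad = -0.7575
  prox(v) = soft_thresh(-0.7575, 0.1233) = -0.6342
Iteration 2: beta = 0.3333, y = -0.6342 + 0.3333*(-0.6342 + 3.1528) = 0.2054
  grad(y) = -6.3571, v = y - alpha*grad = 0.6637
  prox(v) = soft_thresh(0.6637, 0.1233) = 0.5404
Iteration 3: beta = 0.5, y = 0.5404 + 0.5*(0.5404 + 0.6342) = 1.1277
  grad(y) = 1.0217, v = y - alpha*grad = 1.0541
  prox(v) = soft_thresh(1.0541, 0.1233) = 0.9308
f(x_3) = 4*0.9308^2 - 8*0.9308 + 1.71*|0.9308| = -2.3892


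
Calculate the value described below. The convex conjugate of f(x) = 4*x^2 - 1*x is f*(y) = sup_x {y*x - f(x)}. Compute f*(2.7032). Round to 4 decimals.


f*(y) = sup_x {y*x - a*x^2 - b*x} = sup_x {(y-b)*x - a*x^2}
FOC: (y - b) - 2a*x = 0 => x* = (y - b)/(2a)
x* = (2.7032 + 1)/(2*4) = 0.4629
f*(2.7032) = (y-b)^2/(4a) = (2.7032 + 1)^2/(4*4)
= 13.7137/16 = 0.8571


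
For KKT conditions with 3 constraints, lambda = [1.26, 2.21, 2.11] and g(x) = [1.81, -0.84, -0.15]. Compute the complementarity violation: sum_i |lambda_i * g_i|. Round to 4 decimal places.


KKT complementary slackness check:
lambda_1 * g_1 = 1.26 * 1.81 = 2.2806
lambda_2 * g_2 = 2.21 * -0.84 = -1.8564
lambda_3 * g_3 = 2.11 * -0.15 = -0.3165
Total violation = 2.2806 + 1.8564 + 0.3165 = 4.4535


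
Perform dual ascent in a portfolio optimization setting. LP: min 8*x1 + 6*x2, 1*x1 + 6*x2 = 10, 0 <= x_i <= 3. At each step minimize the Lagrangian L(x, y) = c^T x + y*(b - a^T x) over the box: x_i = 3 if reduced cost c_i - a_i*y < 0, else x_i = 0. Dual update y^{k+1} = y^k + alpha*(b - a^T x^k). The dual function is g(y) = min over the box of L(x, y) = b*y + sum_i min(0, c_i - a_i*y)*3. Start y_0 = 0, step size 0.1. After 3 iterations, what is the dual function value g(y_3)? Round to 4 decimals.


Dual ascent for LP: min 8*x1 + 6*x2, 1*x1 + 6*x2 = 10, 0 <= x_i <= 3
Step 1: y^k = 0.0, reduced costs: (8.0, 6.0)
  x^k = (0.0, 0.0), subgradient = b - a^T x = 10.0
  y^{k+1} = 0.0 + 0.1*10.0 = 1.0
Step 2: y^k = 1.0, reduced costs: (7.0, 0.0)
  x^k = (0.0, 0.0), subgradient = b - a^T x = 10.0
  y^{k+1} = 1.0 + 0.1*10.0 = 2.0
Step 3: y^k = 2.0, reduced costs: (6.0, -6.0)
  x^k = (0.0, 3.0), subgradient = b - a^T x = -8.0
  y^{k+1} = 2.0 + 0.1*-8.0 = 1.2
Dual objective at y_3 = 1.2: reduced costs (6.8, -1.2), box minimizer x = (0.0, 3.0)
g(y_3) = b*y + (c1 - a1*y)*x1 + (c2 - a2*y)*x2 = 10*1.2 + 6.8*0.0 + (-1.2)*3.0 = 12.0 + 0.0 - 3.6 = 8.4


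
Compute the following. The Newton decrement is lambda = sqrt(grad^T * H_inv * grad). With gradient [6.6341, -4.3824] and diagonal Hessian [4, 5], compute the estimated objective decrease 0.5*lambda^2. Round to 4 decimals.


Step 1: H is diagonal, so H^(-1) * g = [1.6585, -0.8765].
Step 2: g^T H^(-1) g = sum_i g_i^2 / H_ii
  = (6.6341)^2/4 + (-4.3824)^2/5
  = 11.0028 + 3.8411 = 14.8439
Step 3: Objective decrease = 0.5 * g^T H^(-1) g = 7.422


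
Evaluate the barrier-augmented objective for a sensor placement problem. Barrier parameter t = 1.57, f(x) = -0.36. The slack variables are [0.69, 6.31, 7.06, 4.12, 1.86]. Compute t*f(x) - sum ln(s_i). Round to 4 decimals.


Step 1: Compute log-barrier.
ln values: [-0.3711, 1.8421, 1.9544, 1.4159, 0.6206]
phi = -(-0.3711 + 1.8421 + 1.9544 + 1.4159 + 0.6206) = -5.4619
Step 2: Compute augmented objective.
t*f(x) = 1.57*-0.36 = -0.5652
Total = -0.5652 - 5.4619 = -6.0271


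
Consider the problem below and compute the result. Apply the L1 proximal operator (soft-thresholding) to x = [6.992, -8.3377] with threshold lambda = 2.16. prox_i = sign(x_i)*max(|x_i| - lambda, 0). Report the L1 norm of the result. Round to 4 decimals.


Soft-thresholding with lambda = 2.16:
prox(6.992) = sign(6.992)*max(|6.992| - 2.16, 0) = 4.832
prox(-8.3377) = sign(-8.3377)*max(|-8.3377| - 2.16, 0) = -6.1777
prox(x) = [4.832, -6.1777]
||prox(x)||_1 = 4.832 + 6.1777 = 11.0097


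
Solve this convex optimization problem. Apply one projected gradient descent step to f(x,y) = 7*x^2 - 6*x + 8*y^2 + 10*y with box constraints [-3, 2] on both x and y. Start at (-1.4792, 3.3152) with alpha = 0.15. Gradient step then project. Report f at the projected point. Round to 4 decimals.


Step 1: Compute gradient at (-1.4792, 3.3152).
grad_x = 2*7*-1.4792 - 6 = -26.7088
grad_y = 2*8*3.3152 + 10 = 63.0432
Step 2: Gradient step.
x_raw = -1.4792 - 0.15*-26.7088 = 2.5271
y_raw = 3.3152 - 0.15*63.0432 = -6.1413
Step 3: Project onto [-3, 2].
x_proj = clip(2.5271) = 2.0
y_proj = clip(-6.1413) = -3.0
Step 4: Evaluate f.
f(2.0, -3.0) = 58.0


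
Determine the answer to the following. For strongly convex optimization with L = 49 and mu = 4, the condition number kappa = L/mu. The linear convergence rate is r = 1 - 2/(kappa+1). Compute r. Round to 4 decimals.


Step 1: Compute the condition number.
kappa = L/mu = 49/4 = 12.25
Step 2: Compute the convergence rate.
r = 1 - 2/(kappa + 1) = 1 - 2*mu/(L + mu) = (L - mu)/(L + mu) = 45/53 = 0.8491


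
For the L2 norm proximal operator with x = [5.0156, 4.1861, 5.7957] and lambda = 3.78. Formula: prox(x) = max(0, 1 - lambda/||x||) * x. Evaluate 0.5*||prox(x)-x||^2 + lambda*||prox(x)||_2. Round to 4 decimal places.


Step 1: Compute ||x||.
||x|| = 8.7333
Step 2: Compute scaling factor.
scale = max(0, 1 - 3.78/8.7333) = 0.5672
Step 3: prox(x) = [2.8447, 2.3742, 3.2872]
||prox(x)|| = 4.9533
Step 4: Proximal objective.
0.5*||prox-x||^2 = 7.1442
lambda*||prox|| = 18.7235
Total = 25.8675


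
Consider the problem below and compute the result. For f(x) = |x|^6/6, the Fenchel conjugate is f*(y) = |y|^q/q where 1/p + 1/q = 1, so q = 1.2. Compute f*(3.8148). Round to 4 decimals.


The conjugate exponent q satisfies 1/p + 1/q = 1.
p = 6, so q = 6/(6 - 1) = 1.2
|y|^q = 3.8148^1.2 = 4.9862
f*(3.8148) = 4.9862 / 1.2 = 4.1551


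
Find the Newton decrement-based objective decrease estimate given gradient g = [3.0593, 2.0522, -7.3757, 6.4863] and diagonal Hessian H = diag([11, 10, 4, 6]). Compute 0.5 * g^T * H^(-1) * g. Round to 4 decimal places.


Step 1: H is diagonal, so H^(-1) * g = [0.2781, 0.2052, -1.8439, 1.0811].
Step 2: g^T H^(-1) g = sum_i g_i^2 / H_ii
  = (3.0593)^2/11 + (2.0522)^2/10 + (-7.3757)^2/4 + (6.4863)^2/6
  = 0.8508 + 0.4212 + 13.6002 + 7.012 = 21.8843
Step 3: Objective decrease = 0.5 * g^T H^(-1) g = 10.9421


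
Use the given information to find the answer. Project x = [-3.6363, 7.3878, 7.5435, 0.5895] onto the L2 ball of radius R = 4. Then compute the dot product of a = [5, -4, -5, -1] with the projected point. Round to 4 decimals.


Step 1: Compute ||x|| (intermediates to 6 decimals).
||x|| = sqrt((-3.6363)^2 + 7.3878^2 + 7.5435^2 + 0.5895^2) = 11.182762
Step 2: Project.
Since ||x|| > R, scale = R/||x|| = 4/11.182762 = 0.357693, proj(x) = scale * x
proj(x) = [-1.300679, 2.642564, 2.698257, 0.21086]
Step 3: Dot product.
a^T * proj(x) = 5*(-1.300679) - 4*2.642564 - 5*2.698257 - 1*0.21086 = -30.7758


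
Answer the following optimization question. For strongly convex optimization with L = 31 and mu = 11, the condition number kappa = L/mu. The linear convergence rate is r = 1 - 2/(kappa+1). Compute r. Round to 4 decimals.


Step 1: Compute the condition number.
kappa = L/mu = 31/11 = 2.8182
Step 2: Compute the convergence rate.
r = 1 - 2/(kappa + 1) = 1 - 2*mu/(L + mu) = (L - mu)/(L + mu) = 20/42 = 0.4762


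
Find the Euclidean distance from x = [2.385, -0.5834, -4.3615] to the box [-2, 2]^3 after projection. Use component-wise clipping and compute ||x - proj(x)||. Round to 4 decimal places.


Project each component onto [-2, 2].
clip(2.385) = 2.0, clip(-0.5834) = -0.5834, clip(-4.3615) = -2.0
Projection = [2.0, -0.5834, -2.0]
Squared diffs: [0.1482, 0.0, 5.5767]
Distance = sqrt(5.7249) = 2.3927


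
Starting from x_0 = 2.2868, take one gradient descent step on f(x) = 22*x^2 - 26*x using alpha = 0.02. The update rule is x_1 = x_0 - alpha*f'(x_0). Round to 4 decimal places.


We compute the gradient at x_0 and apply the update.
f'(x) = 44*x - 26
f'(2.2868) = 44*2.2868 - 26 = 74.6192
x_1 = 2.2868 - 0.02*74.6192 = 0.7944


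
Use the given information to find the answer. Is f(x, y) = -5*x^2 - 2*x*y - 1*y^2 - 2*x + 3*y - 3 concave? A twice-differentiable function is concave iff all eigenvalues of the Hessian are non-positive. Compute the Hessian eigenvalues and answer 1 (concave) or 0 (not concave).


The Hessian of f(x,y) = -5*x^2 - 2*x*y - 1*y^2 - 2*x + 3*y - 3 is:
H = [[-10, -2], [-2, -2]]
Trace = -10 - 2 = -12
Determinant = -10*-2 - (-2)^2 = 16
Discriminant = (-12)^2 - 4*16 = 80.0
Eigenvalues: lambda_1 = -10.4721, lambda_2 = -1.5279
The function is concave.

1


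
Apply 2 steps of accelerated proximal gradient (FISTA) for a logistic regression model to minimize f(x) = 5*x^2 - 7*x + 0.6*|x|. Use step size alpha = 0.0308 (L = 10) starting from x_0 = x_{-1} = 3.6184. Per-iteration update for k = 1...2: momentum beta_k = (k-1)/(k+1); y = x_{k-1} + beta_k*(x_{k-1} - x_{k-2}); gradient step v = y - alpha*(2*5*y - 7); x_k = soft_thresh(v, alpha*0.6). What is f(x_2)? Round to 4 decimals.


FISTA on f(x) = 5*x^2 - 7*x + 0.6*|x|
L = 10, alpha = 0.0308
Iteration 1: beta = 0.0, y = 3.6184 + 0.0*(3.6184 - 3.6184) = 3.6184
  grad(y) = 29.184, v = y - alpha*grad = 2.7195
  prox(v) = soft_thresh(2.7195, 0.0185) = 2.7011
Iteration 2: beta = 0.3333, y = 2.7011 + 0.3333*(2.7011 - 3.6184) = 2.3953
  grad(y) = 16.9527, v = y - alpha*grad = 1.8731
  prox(v) = soft_thresh(1.8731, 0.0185) = 1.8546
f(x_2) = 5*1.8546^2 - 7*1.8546 + 0.6*|1.8546| = 5.3288


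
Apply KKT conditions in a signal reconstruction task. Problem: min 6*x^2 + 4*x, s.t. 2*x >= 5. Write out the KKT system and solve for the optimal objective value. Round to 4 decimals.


Step 1: Try lambda = 0 (constraint inactive).
x_unc = -4/(2*6) = -0.3333
Check: 2*-0.3333 = -0.6666 < 5 -- violated!
Step 2: Constraint must be active: 2*x = 5
x* = 5/2 = 2.5
lambda = (2*6*2.5 + 4)/2 = 17.0
Step 3: Compute optimal value.
f(x*) = 6*2.5^2 + 4*2.5 = 47.5


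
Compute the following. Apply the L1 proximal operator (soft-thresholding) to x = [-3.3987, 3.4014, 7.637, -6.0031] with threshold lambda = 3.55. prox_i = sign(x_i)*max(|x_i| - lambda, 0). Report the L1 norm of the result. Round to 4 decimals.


Soft-thresholding with lambda = 3.55:
prox(-3.3987) = sign(-3.3987)*max(|-3.3987| - 3.55, 0) = 0.0
prox(3.4014) = sign(3.4014)*max(|3.4014| - 3.55, 0) = 0.0
prox(7.637) = sign(7.637)*max(|7.637| - 3.55, 0) = 4.087
prox(-6.0031) = sign(-6.0031)*max(|-6.0031| - 3.55, 0) = -2.4531
prox(x) = [0.0, 0.0, 4.087, -2.4531]
||prox(x)||_1 = 0.0 + 0.0 + 4.087 + 2.4531 = 6.5401


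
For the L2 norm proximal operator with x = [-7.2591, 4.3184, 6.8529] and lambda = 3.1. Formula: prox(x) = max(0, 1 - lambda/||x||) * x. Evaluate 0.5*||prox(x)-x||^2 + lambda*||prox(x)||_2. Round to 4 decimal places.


Step 1: Compute ||x||.
||x|| = 10.8768
Step 2: Compute scaling factor.
scale = max(0, 1 - 3.1/10.8768) = 0.715
Step 3: prox(x) = [-5.1902, 3.0876, 4.8998]
||prox(x)|| = 7.7768
Step 4: Proximal objective.
0.5*||prox-x||^2 = 4.805
lambda*||prox|| = 24.1081
Total = 28.9132


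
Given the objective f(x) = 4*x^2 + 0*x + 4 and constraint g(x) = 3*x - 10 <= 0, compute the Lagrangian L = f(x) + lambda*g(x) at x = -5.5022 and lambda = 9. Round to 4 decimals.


Step 1: Evaluate f(x).
f(-5.5022) = 4*(-5.5022)^2 + 0*(-5.5022) + 4 = 125.0968
Step 2: Evaluate g(x).
g(-5.5022) = 3*-5.5022 - 10 = -26.5066
Step 3: Compute Lagrangian.
L = 125.0968 + 9*-26.5066 = -113.4626


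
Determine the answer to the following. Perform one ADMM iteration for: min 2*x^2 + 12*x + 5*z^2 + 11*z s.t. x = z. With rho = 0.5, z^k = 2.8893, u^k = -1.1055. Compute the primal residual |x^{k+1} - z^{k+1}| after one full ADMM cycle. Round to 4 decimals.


ADMM iteration with rho = 0.5, z^k = 2.8893, u^k = -1.1055
Step 1: x-update.
Minimize 2*x^2 + 12*x + (0.5/2)*(x - 2.8893 - 1.1055)^2
FOC: (2*2 + 0.5)*x = -12 + 0.5*(2.8893 + 1.1055)
x^{k+1} = -2.2228
Step 2: z-update.
Minimize 5*z^2 + 11*z + (0.5/2)*(-2.2228 - z - 1.1055)^2
FOC: (2*5 + 0.5)*z = -11 + 0.5*(-2.2228 - 1.1055)
z^{k+1} = -1.2061
Step 3: u-update.
u^{k+1} = -1.1055 - 2.2228 + 1.2061 = -2.1222
Step 4: Primal residual = |-2.2228 + 1.2061| = 1.0167


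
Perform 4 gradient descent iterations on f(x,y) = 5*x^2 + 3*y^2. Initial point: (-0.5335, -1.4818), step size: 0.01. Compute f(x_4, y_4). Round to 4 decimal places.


Gradient descent on f(x,y) = 5*x^2 + 3*y^2.
Starting point: (-0.5335, -1.4818), alpha = 0.01
Step 1: grad_x = 2*5*-0.5335 = -5.335, grad_y = 2*3*-1.4818 = -8.8908
  x_1 = -0.5335 - 0.01*-5.335 = -0.4802
  y_1 = -1.4818 - 0.01*-8.8908 = -1.3929
Step 2: grad_x = 2*5*-0.4802 = -4.8015, grad_y = 2*3*-1.3929 = -8.3574
  x_2 = -0.4802 - 0.01*-4.8015 = -0.4321
  y_2 = -1.3929 - 0.01*-8.3574 = -1.3093
Step 3: grad_x = 2*5*-0.4321 = -4.3214, grad_y = 2*3*-1.3093 = -7.8559
  x_3 = -0.4321 - 0.01*-4.3214 = -0.3889
  y_3 = -1.3093 - 0.01*-7.8559 = -1.2308
Step 4: grad_x = 2*5*-0.3889 = -3.8892, grad_y = 2*3*-1.2308 = -7.3846
  x_4 = -0.3889 - 0.01*-3.8892 = -0.35
  y_4 = -1.2308 - 0.01*-7.3846 = -1.1569
f(-0.35, -1.1569) = 5*(-0.35)^2 + 3*(-1.1569)^2 = 4.628


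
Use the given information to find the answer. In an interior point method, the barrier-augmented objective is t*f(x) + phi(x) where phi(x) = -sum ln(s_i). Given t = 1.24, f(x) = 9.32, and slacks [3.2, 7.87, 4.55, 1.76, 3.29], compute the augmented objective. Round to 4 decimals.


Step 1: Compute log-barrier.
ln values: [1.1632, 2.0631, 1.5151, 0.5653, 1.1909]
phi = -(1.1632 + 2.0631 + 1.5151 + 0.5653 + 1.1909) = -6.4975
Step 2: Compute augmented objective.
t*f(x) = 1.24*9.32 = 11.5568
Total = 11.5568 - 6.4975 = 5.0593


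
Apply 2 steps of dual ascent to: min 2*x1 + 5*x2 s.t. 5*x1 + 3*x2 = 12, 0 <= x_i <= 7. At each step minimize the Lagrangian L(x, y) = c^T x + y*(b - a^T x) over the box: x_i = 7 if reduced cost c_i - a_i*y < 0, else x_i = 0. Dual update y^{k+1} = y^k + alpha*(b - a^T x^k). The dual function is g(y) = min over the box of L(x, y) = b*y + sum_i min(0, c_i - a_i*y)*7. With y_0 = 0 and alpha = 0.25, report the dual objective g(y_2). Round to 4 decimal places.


Dual ascent for LP: min 2*x1 + 5*x2, 5*x1 + 3*x2 = 12, 0 <= x_i <= 7
Step 1: y^k = 0.0, reduced costs: (2.0, 5.0)
  x^k = (0.0, 0.0), subgradient = b - a^T x = 12.0
  y^{k+1} = 0.0 + 0.25*12.0 = 3.0
Step 2: y^k = 3.0, reduced costs: (-13.0, -4.0)
  x^k = (7.0, 7.0), subgradient = b - a^T x = -44.0
  y^{k+1} = 3.0 + 0.25*-44.0 = -8.0
Dual objective at y_2 = -8.0: reduced costs (42.0, 29.0), box minimizer x = (0.0, 0.0)
g(y_2) = b*y + (c1 - a1*y)*x1 + (c2 - a2*y)*x2 = 12*(-8.0) + 42.0*0.0 + 29.0*0.0 = -96.0 + 0.0 + 0.0 = -96.0


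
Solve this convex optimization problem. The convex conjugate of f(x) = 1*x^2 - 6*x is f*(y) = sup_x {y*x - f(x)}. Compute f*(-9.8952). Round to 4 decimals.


f*(y) = sup_x {y*x - a*x^2 - b*x} = sup_x {(y-b)*x - a*x^2}
FOC: (y - b) - 2a*x = 0 => x* = (y - b)/(2a)
x* = (-9.8952 + 6)/(2*1) = -1.9476
f*(-9.8952) = (y-b)^2/(4a) = (-9.8952 + 6)^2/(4*1)
= 15.1726/4 = 3.7931


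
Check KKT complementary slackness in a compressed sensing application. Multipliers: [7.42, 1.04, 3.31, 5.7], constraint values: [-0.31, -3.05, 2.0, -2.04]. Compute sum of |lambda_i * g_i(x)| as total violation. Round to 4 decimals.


KKT complementary slackness check:
lambda_1 * g_1 = 7.42 * -0.31 = -2.3002
lambda_2 * g_2 = 1.04 * -3.05 = -3.172
lambda_3 * g_3 = 3.31 * 2.0 = 6.62
lambda_4 * g_4 = 5.7 * -2.04 = -11.628
Total violation = 2.3002 + 3.172 + 6.62 + 11.628 = 23.7202


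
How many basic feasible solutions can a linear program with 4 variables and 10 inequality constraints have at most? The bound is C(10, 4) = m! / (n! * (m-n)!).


Each vertex corresponds to some choice of n active constraints out of m, so the number of vertices is at most C(m, n) = m! / (n!(m-n)!).
m = 10, n = 4
Numerator: 10 * 9 * 8 * 7
Denominator: 4! = 24
C(10, 4) = 210


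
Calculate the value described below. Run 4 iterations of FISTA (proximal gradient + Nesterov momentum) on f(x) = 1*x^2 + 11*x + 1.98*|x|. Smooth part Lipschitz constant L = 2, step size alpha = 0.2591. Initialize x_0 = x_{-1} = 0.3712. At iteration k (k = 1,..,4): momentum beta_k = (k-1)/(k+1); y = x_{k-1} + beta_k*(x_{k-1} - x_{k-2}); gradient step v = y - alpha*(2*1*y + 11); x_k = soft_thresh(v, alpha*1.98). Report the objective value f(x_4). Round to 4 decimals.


FISTA on f(x) = 1*x^2 + 11*x + 1.98*|x|
L = 2, alpha = 0.2591
Iteration 1: beta = 0.0, y = 0.3712 + 0.0*(0.3712 - 0.3712) = 0.3712
  grad(y) = 11.7424, v = y - alpha*grad = -2.6713
  prox(v) = soft_thresh(-2.6713, 0.513) = -2.1582
Iteration 2: beta = 0.3333, y = -2.1582 + 0.3333*(-2.1582 - 0.3712) = -3.0014
  grad(y) = 4.9972, v = y - alpha*grad = -4.2962
  prox(v) = soft_thresh(-4.2962, 0.513) = -3.7831
Iteration 3: beta = 0.5, y = -3.7831 + 0.5*(-3.7831 + 2.1582) = -4.5956
  grad(y) = 1.8088, v = y - alpha*grad = -5.0643
  prox(v) = soft_thresh(-5.0643, 0.513) = -4.5512
Iteration 4: beta = 0.6, y = -4.5512 + 0.6*(-4.5512 + 3.7831) = -5.0121
  grad(y) = 0.9758, v = y - alpha*grad = -5.2649
  prox(v) = soft_thresh(-5.2649, 0.513) = -4.7519
f(x_4) = 1*(-4.7519)^2 + 11*(-4.7519) + 1.98*|-4.7519| = -20.2816


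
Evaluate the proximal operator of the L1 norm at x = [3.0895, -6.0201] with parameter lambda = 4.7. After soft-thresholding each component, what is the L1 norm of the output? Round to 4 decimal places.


Soft-thresholding with lambda = 4.7:
prox(3.0895) = sign(3.0895)*max(|3.0895| - 4.7, 0) = 0.0
prox(-6.0201) = sign(-6.0201)*max(|-6.0201| - 4.7, 0) = -1.3201
prox(x) = [0.0, -1.3201]
||prox(x)||_1 = 0.0 + 1.3201 = 1.3201


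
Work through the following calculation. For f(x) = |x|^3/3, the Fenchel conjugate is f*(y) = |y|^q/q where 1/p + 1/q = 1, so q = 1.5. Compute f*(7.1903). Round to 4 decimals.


The conjugate exponent q satisfies 1/p + 1/q = 1.
p = 3, so q = 3/(3 - 1) = 1.5
|y|^q = 7.1903^1.5 = 19.2806
f*(7.1903) = 19.2806 / 1.5 = 12.8537


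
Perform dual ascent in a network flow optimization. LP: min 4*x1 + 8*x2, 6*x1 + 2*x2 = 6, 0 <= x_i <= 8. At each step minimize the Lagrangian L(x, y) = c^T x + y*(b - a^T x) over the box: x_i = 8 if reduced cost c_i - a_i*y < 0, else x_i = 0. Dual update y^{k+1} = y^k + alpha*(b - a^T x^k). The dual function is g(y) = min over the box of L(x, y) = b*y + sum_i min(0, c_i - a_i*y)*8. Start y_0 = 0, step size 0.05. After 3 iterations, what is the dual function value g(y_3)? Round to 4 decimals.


Dual ascent for LP: min 4*x1 + 8*x2, 6*x1 + 2*x2 = 6, 0 <= x_i <= 8
Step 1: y^k = 0.0, reduced costs: (4.0, 8.0)
  x^k = (0.0, 0.0), subgradient = b - a^T x = 6.0
  y^{k+1} = 0.0 + 0.05*6.0 = 0.3
Step 2: y^k = 0.3, reduced costs: (2.2, 7.4)
  x^k = (0.0, 0.0), subgradient = b - a^T x = 6.0
  y^{k+1} = 0.3 + 0.05*6.0 = 0.6
Step 3: y^k = 0.6, reduced costs: (0.4, 6.8)
  x^k = (0.0, 0.0), subgradient = b - a^T x = 6.0
  y^{k+1} = 0.6 + 0.05*6.0 = 0.9
Dual objective at y_3 = 0.9: reduced costs (-1.4, 6.2), box minimizer x = (8.0, 0.0)
g(y_3) = b*y + (c1 - a1*y)*x1 + (c2 - a2*y)*x2 = 6*0.9 + (-1.4)*8.0 + 6.2*0.0 = 5.4 - 11.2 + 0.0 = -5.8


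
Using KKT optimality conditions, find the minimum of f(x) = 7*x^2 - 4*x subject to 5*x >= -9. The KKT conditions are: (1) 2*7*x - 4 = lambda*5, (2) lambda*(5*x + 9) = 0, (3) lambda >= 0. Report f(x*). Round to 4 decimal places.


Step 1: Try lambda = 0 (constraint inactive).
Stationarity: 2*7*x - 4 = 0
x* = 4/(2*7) = 2/7 = 0.2857 (rounded; the exact value 2/7 is used below)
Check constraint: 5*0.2857 = 1.4285 >= -9 -- satisfied.
Step 2: Compute optimal value.
f(x*) = 7*(2/7)^2 - 4*(2/7) = -0.5714


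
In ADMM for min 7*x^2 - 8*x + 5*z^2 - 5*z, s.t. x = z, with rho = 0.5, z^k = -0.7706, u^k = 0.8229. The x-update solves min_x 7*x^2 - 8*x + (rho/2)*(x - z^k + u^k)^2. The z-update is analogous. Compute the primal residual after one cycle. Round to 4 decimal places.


ADMM iteration with rho = 0.5, z^k = -0.7706, u^k = 0.8229
Step 1: x-update.
Minimize 7*x^2 - 8*x + (0.5/2)*(x + 0.7706 + 0.8229)^2
FOC: (2*7 + 0.5)*x = 8 + 0.5*(-0.7706 - 0.8229)
x^{k+1} = 0.4968
Step 2: z-update.
Minimize 5*z^2 - 5*z + (0.5/2)*(0.4968 - z + 0.8229)^2
FOC: (2*5 + 0.5)*z = 5 + 0.5*(0.4968 + 0.8229)
z^{k+1} = 0.539
Step 3: u-update.
u^{k+1} = 0.8229 + 0.4968 - 0.539 = 0.7806
Step 4: Primal residual = |0.4968 - 0.539| = 0.0423


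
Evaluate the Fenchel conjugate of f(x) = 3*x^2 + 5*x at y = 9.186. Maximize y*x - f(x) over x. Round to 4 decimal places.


f*(y) = sup_x {y*x - a*x^2 - b*x} = sup_x {(y-b)*x - a*x^2}
FOC: (y - b) - 2a*x = 0 => x* = (y - b)/(2a)
x* = (9.186 - 5)/(2*3) = 0.6977
f*(9.186) = (y-b)^2/(4a) = (9.186 - 5)^2/(4*3)
= 17.5226/12 = 1.4602


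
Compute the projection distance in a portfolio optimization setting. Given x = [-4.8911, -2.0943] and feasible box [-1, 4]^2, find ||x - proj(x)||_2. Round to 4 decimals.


Project each component onto [-1, 4].
clip(-4.8911) = -1.0, clip(-2.0943) = -1.0
Projection = [-1.0, -1.0]
Squared diffs: [15.1407, 1.1975]
Distance = sqrt(16.3382) = 4.042


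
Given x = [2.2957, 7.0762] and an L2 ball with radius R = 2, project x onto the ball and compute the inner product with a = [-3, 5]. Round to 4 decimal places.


Step 1: Compute ||x|| (intermediates to 6 decimals).
||x|| = sqrt(2.2957^2 + 7.0762^2) = 7.439277
Step 2: Project.
Since ||x|| > R, scale = R/||x|| = 2/7.439277 = 0.268843, proj(x) = scale * x
proj(x) = [0.617183, 1.902387]
Step 3: Dot product.
a^T * proj(x) = -3*0.617183 + 5*1.902387 = 7.6604


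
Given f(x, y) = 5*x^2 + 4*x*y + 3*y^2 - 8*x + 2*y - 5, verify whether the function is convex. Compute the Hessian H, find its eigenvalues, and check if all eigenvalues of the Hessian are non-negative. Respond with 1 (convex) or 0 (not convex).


The Hessian of f(x,y) = 5*x^2 + 4*x*y + 3*y^2 - 8*x + 2*y - 5 is:
H = [[10, 4], [4, 6]]
Trace = 10 + 6 = 16
Determinant = 10*6 - (4)^2 = 44
Discriminant = (16)^2 - 4*44 = 80.0
Eigenvalues: lambda_1 = 3.5279, lambda_2 = 12.4721
The function is convex.

1


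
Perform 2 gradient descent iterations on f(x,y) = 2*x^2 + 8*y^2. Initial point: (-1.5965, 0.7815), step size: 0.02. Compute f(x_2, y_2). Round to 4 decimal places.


Gradient descent on f(x,y) = 2*x^2 + 8*y^2.
Starting point: (-1.5965, 0.7815), alpha = 0.02
Step 1: grad_x = 2*2*-1.5965 = -6.386, grad_y = 2*8*0.7815 = 12.504
  x_1 = -1.5965 - 0.02*-6.386 = -1.4688
  y_1 = 0.7815 - 0.02*12.504 = 0.5314
Step 2: grad_x = 2*2*-1.4688 = -5.8751, grad_y = 2*8*0.5314 = 8.5027
  x_2 = -1.4688 - 0.02*-5.8751 = -1.3513
  y_2 = 0.5314 - 0.02*8.5027 = 0.3614
f(-1.3513, 0.3614) = 2*(-1.3513)^2 + 8*0.3614^2 = 4.6966


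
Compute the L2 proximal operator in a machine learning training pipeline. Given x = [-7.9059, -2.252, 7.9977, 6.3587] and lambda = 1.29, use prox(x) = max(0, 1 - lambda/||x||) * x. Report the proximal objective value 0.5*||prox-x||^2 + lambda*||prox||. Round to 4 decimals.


Step 1: Compute ||x||.
||x|| = 13.1138
Step 2: Compute scaling factor.
scale = max(0, 1 - 1.29/13.1138) = 0.9016
Step 3: prox(x) = [-7.1282, -2.0305, 7.211, 5.7332]
||prox(x)|| = 11.8238
Step 4: Proximal objective.
0.5*||prox-x||^2 = 0.8321
lambda*||prox|| = 15.2527
Total = 16.0847


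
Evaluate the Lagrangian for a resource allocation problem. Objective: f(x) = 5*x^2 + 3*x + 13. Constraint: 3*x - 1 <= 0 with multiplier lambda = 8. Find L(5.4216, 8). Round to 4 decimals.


Step 1: Evaluate f(x).
f(5.4216) = 5*5.4216^2 + 3*5.4216 + 13 = 176.2335
Step 2: Evaluate g(x).
g(5.4216) = 3*5.4216 - 1 = 15.2648
Step 3: Compute Lagrangian.
L = 176.2335 + 8*15.2648 = 298.3519


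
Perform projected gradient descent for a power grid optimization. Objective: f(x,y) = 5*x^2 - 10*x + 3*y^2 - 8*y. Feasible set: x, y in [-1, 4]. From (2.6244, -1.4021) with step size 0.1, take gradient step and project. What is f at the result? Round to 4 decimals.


Step 1: Compute gradient at (2.6244, -1.4021).
grad_x = 2*5*2.6244 - 10 = 16.244
grad_y = 2*3*-1.4021 - 8 = -16.4126
Step 2: Gradient step.
x_raw = 2.6244 - 0.1*16.244 = 1.0
y_raw = -1.4021 - 0.1*-16.4126 = 0.2392
Step 3: Project onto [-1, 4].
x_proj = clip(1.0) = 1.0
y_proj = clip(0.2392) = 0.2392
Step 4: Evaluate f.
f(1.0, 0.2392) = -6.7417


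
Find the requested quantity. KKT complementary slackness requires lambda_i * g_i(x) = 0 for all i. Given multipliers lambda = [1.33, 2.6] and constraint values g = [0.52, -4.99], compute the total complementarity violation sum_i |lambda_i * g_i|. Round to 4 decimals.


KKT complementary slackness check:
lambda_1 * g_1 = 1.33 * 0.52 = 0.6916
lambda_2 * g_2 = 2.6 * -4.99 = -12.974
Total violation = 0.6916 + 12.974 = 13.6656


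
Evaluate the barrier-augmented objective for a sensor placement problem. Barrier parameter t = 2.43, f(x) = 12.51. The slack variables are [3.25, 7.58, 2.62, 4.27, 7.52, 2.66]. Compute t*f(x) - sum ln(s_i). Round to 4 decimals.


Step 1: Compute log-barrier.
ln values: [1.1787, 2.0255, 0.9632, 1.4516, 2.0176, 0.9783]
phi = -(1.1787 + 2.0255 + 0.9632 + 1.4516 + 2.0176 + 0.9783) = -8.6148
Step 2: Compute augmented objective.
t*f(x) = 2.43*12.51 = 30.3993
Total = 30.3993 - 8.6148 = 21.7845


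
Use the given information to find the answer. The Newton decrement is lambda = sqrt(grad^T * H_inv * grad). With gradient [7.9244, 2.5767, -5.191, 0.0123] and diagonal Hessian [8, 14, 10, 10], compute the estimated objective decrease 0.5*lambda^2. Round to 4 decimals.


Step 1: H is diagonal, so H^(-1) * g = [0.9906, 0.1841, -0.5191, 0.0012].
Step 2: g^T H^(-1) g = sum_i g_i^2 / H_ii
  = (7.9244)^2/8 + (2.5767)^2/14 + (-5.191)^2/10 + (0.0123)^2/10
  = 7.8495 + 0.4742 + 2.6946 + 0.0 = 11.0184
Step 3: Objective decrease = 0.5 * g^T H^(-1) g = 5.5092


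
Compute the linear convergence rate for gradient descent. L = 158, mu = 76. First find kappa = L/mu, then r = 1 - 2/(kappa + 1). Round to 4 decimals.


Step 1: Compute the condition number.
kappa = L/mu = 158/76 = 2.0789
Step 2: Compute the convergence rate.
r = 1 - 2/(kappa + 1) = 1 - 2*mu/(L + mu) = (L - mu)/(L + mu) = 82/234 = 0.3504


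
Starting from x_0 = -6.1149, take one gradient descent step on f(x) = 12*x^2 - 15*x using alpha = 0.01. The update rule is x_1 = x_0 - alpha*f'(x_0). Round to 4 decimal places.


We compute the gradient at x_0 and apply the update.
f'(x) = 24*x - 15
f'(-6.1149) = 24*-6.1149 - 15 = -161.7576
x_1 = -6.1149 - 0.01*-161.7576 = -4.4973


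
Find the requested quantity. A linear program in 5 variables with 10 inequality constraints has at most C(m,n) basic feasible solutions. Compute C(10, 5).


Each vertex corresponds to some choice of n active constraints out of m, so the number of vertices is at most C(m, n) = m! / (n!(m-n)!).
m = 10, n = 5
Numerator: 10 * 9 * 8 * 7 * 6
Denominator: 5! = 120
C(10, 5) = 252


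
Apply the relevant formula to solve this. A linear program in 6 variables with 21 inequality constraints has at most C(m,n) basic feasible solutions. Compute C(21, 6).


Each vertex corresponds to some choice of n active constraints out of m, so the number of vertices is at most C(m, n) = m! / (n!(m-n)!).
m = 21, n = 6
Numerator: 21 * 20 * 19 * 18 * 17 * 16
Denominator: 6! = 720
C(21, 6) = 54264


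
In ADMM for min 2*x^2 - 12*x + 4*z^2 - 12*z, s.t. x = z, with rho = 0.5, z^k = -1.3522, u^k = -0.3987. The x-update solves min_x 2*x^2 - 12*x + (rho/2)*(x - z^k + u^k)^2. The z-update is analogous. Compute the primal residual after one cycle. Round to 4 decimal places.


ADMM iteration with rho = 0.5, z^k = -1.3522, u^k = -0.3987
Step 1: x-update.
Minimize 2*x^2 - 12*x + (0.5/2)*(x + 1.3522 - 0.3987)^2
FOC: (2*2 + 0.5)*x = 12 + 0.5*(-1.3522 + 0.3987)
x^{k+1} = 2.5607
Step 2: z-update.
Minimize 4*z^2 - 12*z + (0.5/2)*(2.5607 - z - 0.3987)^2
FOC: (2*4 + 0.5)*z = 12 + 0.5*(2.5607 - 0.3987)
z^{k+1} = 1.5389
Step 3: u-update.
u^{k+1} = -0.3987 + 2.5607 - 1.5389 = 0.6231
Step 4: Primal residual = |2.5607 - 1.5389| = 1.0218


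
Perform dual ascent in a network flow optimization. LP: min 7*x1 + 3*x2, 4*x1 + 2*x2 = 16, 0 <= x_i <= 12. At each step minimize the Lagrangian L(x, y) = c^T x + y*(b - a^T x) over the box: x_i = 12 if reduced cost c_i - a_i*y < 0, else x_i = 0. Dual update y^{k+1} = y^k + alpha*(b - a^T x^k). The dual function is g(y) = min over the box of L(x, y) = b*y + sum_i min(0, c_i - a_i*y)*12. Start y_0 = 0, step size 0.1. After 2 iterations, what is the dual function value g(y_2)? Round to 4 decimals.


Dual ascent for LP: min 7*x1 + 3*x2, 4*x1 + 2*x2 = 16, 0 <= x_i <= 12
Step 1: y^k = 0.0, reduced costs: (7.0, 3.0)
  x^k = (0.0, 0.0), subgradient = b - a^T x = 16.0
  y^{k+1} = 0.0 + 0.1*16.0 = 1.6
Step 2: y^k = 1.6, reduced costs: (0.6, -0.2)
  x^k = (0.0, 12.0), subgradient = b - a^T x = -8.0
  y^{k+1} = 1.6 + 0.1*-8.0 = 0.8
Dual objective at y_2 = 0.8: reduced costs (3.8, 1.4), box minimizer x = (0.0, 0.0)
g(y_2) = b*y + (c1 - a1*y)*x1 + (c2 - a2*y)*x2 = 16*0.8 + 3.8*0.0 + 1.4*0.0 = 12.8 + 0.0 + 0.0 = 12.8


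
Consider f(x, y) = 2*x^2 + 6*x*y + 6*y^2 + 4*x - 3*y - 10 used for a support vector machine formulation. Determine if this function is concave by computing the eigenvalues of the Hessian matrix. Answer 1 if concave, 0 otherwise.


The Hessian of f(x,y) = 2*x^2 + 6*x*y + 6*y^2 + 4*x - 3*y - 10 is:
H = [[4, 6], [6, 12]]
Trace = 4 + 12 = 16
Determinant = 4*12 - (6)^2 = 12
Discriminant = (16)^2 - 4*12 = 208.0
Eigenvalues: lambda_1 = 0.7889, lambda_2 = 15.2111
The function is not concave.

0


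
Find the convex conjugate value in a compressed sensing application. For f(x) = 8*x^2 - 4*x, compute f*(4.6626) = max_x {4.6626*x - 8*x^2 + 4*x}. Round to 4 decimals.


f*(y) = sup_x {y*x - a*x^2 - b*x} = sup_x {(y-b)*x - a*x^2}
FOC: (y - b) - 2a*x = 0 => x* = (y - b)/(2a)
x* = (4.6626 + 4)/(2*8) = 0.5414
f*(4.6626) = (y-b)^2/(4a) = (4.6626 + 4)^2/(4*8)
= 75.0406/32 = 2.345


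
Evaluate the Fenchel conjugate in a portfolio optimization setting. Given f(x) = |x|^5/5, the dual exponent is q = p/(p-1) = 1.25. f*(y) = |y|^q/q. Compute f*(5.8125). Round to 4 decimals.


The conjugate exponent q satisfies 1/p + 1/q = 1.
p = 5, so q = 5/(5 - 1) = 1.25
|y|^q = 5.8125^1.25 = 9.0251
f*(5.8125) = 9.0251 / 1.25 = 7.2201


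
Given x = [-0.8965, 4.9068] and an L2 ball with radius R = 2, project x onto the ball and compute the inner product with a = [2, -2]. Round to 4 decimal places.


Step 1: Compute ||x|| (intermediates to 6 decimals).
||x|| = sqrt((-0.8965)^2 + 4.9068^2) = 4.988026
Step 2: Project.
Since ||x|| > R, scale = R/||x|| = 2/4.988026 = 0.40096, proj(x) = scale * x
proj(x) = [-0.359461, 1.967431]
Step 3: Dot product.
a^T * proj(x) = 2*(-0.359461) - 2*1.967431 = -4.6538


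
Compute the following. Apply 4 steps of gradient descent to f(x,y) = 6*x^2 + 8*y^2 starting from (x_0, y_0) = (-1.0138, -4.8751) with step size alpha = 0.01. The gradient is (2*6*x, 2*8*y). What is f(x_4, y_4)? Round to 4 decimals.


Gradient descent on f(x,y) = 6*x^2 + 8*y^2.
Starting point: (-1.0138, -4.8751), alpha = 0.01
Step 1: grad_x = 2*6*-1.0138 = -12.1656, grad_y = 2*8*-4.8751 = -78.0016
  x_1 = -1.0138 - 0.01*-12.1656 = -0.8921
  y_1 = -4.8751 - 0.01*-78.0016 = -4.0951
Step 2: grad_x = 2*6*-0.8921 = -10.7057, grad_y = 2*8*-4.0951 = -65.5213
  x_2 = -0.8921 - 0.01*-10.7057 = -0.7851
  y_2 = -4.0951 - 0.01*-65.5213 = -3.4399
Step 3: grad_x = 2*6*-0.7851 = -9.421, grad_y = 2*8*-3.4399 = -55.0379
  x_3 = -0.7851 - 0.01*-9.421 = -0.6909
  y_3 = -3.4399 - 0.01*-55.0379 = -2.8895
Step 4: grad_x = 2*6*-0.6909 = -8.2905, grad_y = 2*8*-2.8895 = -46.2319
  x_4 = -0.6909 - 0.01*-8.2905 = -0.608
  y_4 = -2.8895 - 0.01*-46.2319 = -2.4272
f(-0.608, -2.4272) = 6*(-0.608)^2 + 8*(-2.4272)^2 = 49.3471


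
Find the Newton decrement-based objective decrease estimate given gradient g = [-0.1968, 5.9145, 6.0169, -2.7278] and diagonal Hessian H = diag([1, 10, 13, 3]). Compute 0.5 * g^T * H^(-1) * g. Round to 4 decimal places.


Step 1: H is diagonal, so H^(-1) * g = [-0.1968, 0.5915, 0.4628, -0.9093].
Step 2: g^T H^(-1) g = sum_i g_i^2 / H_ii
  = (-0.1968)^2/1 + (5.9145)^2/10 + (6.0169)^2/13 + (-2.7278)^2/3
  = 0.0387 + 3.4981 + 2.7849 + 2.4803 = 8.802
Step 3: Objective decrease = 0.5 * g^T H^(-1) g = 4.401


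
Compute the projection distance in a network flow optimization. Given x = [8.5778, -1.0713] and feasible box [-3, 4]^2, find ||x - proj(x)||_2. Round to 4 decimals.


Project each component onto [-3, 4].
clip(8.5778) = 4.0, clip(-1.0713) = -1.0713
Projection = [4.0, -1.0713]
Squared diffs: [20.9563, 0.0]
Distance = sqrt(20.9563) = 4.5778


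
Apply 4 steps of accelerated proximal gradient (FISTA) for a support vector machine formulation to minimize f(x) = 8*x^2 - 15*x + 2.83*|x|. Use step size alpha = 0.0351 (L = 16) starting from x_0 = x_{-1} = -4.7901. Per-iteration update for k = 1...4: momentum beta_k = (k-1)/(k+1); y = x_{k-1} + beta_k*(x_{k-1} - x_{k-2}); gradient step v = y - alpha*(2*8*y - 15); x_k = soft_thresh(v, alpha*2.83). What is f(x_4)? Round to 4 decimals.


FISTA on f(x) = 8*x^2 - 15*x + 2.83*|x|
L = 16, alpha = 0.0351
Iteration 1: beta = 0.0, y = -4.7901 + 0.0*(-4.7901 + 4.7901) = -4.7901
  grad(y) = -91.6416, v = y - alpha*grad = -1.5735
  prox(v) = soft_thresh(-1.5735, 0.0993) = -1.4741
Iteration 2: beta = 0.3333, y = -1.4741 + 0.3333*(-1.4741 + 4.7901) = -0.3688
  grad(y) = -20.9013, v = y - alpha*grad = 0.3648
  prox(v) = soft_thresh(0.3648, 0.0993) = 0.2655
Iteration 3: beta = 0.5, y = 0.2655 + 0.5*(0.2655 + 1.4741) = 1.1353
  grad(y) = 3.1645, v = y - alpha*grad = 1.0242
  prox(v) = soft_thresh(1.0242, 0.0993) = 0.9249
Iteration 4: beta = 0.6, y = 0.9249 + 0.6*(0.9249 - 0.2655) = 1.3205
  grad(y) = 6.1283, v = y - alpha*grad = 1.1054
  prox(v) = soft_thresh(1.1054, 0.0993) = 1.0061
f(x_4) = 8*1.0061^2 - 15*1.0061 + 2.83*|1.0061| = -4.1464


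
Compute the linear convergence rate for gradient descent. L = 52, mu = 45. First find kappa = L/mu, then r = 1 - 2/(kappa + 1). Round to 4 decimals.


Step 1: Compute the condition number.
kappa = L/mu = 52/45 = 1.1556
Step 2: Compute the convergence rate.
r = 1 - 2/(kappa + 1) = 1 - 2*mu/(L + mu) = (L - mu)/(L + mu) = 7/97 = 0.0722


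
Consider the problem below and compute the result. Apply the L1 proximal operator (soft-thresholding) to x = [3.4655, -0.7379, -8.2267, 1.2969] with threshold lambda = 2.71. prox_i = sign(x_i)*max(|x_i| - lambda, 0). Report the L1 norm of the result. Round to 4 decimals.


Soft-thresholding with lambda = 2.71:
prox(3.4655) = sign(3.4655)*max(|3.4655| - 2.71, 0) = 0.7555
prox(-0.7379) = sign(-0.7379)*max(|-0.7379| - 2.71, 0) = 0.0
prox(-8.2267) = sign(-8.2267)*max(|-8.2267| - 2.71, 0) = -5.5167
prox(1.2969) = sign(1.2969)*max(|1.2969| - 2.71, 0) = 0.0
prox(x) = [0.7555, 0.0, -5.5167, 0.0]
||prox(x)||_1 = 0.7555 + 0.0 + 5.5167 + 0.0 = 6.2722
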